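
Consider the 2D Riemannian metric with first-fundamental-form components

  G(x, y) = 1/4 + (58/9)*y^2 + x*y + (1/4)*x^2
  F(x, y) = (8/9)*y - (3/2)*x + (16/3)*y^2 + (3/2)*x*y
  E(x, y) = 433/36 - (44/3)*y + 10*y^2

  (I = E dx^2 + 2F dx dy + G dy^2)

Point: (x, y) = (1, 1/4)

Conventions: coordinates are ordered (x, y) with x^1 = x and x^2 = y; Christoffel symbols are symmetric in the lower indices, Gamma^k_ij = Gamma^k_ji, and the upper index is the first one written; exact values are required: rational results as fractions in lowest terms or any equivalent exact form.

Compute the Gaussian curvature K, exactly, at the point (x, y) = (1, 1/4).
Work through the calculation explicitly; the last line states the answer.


E = 647/72, F = -41/72, G = 83/72, EG - F^2 = 1445/144 at the point
E_x = 0, E_y = -29/3, F_x = -9/8, F_y = 91/18, G_x = 3/4, G_y = 38/9
E_yy = 20, F_xy = 3/2, G_xx = 1/2
K follows from Brioschi's formula, (det M1 - det M2)/(EG - F^2)^2.
M1 = [[-E_yy/2 + F_xy - G_xx/2, E_x/2, F_x - E_y/2], [F_y - G_x/2, E, F], [G_y/2, F, G]] = [[-35/4, 0, 89/24], [337/72, 647/72, -41/72], [19/9, -41/72, 83/72]]; det M1 = -6968843/41472
M2 = [[0, E_y/2, G_x/2], [E_y/2, E, F], [G_x/2, F, G]] = [[0, -29/6, 3/8], [-29/6, 647/72, -41/72], [3/8, -41/72, 83/72]]; det M2 = -1083647/41472
det M1 - det M2 = -490433/3456; K = -490433/3456 / (1445/144)^2 = -10182/7225

Answer: K = -10182/7225


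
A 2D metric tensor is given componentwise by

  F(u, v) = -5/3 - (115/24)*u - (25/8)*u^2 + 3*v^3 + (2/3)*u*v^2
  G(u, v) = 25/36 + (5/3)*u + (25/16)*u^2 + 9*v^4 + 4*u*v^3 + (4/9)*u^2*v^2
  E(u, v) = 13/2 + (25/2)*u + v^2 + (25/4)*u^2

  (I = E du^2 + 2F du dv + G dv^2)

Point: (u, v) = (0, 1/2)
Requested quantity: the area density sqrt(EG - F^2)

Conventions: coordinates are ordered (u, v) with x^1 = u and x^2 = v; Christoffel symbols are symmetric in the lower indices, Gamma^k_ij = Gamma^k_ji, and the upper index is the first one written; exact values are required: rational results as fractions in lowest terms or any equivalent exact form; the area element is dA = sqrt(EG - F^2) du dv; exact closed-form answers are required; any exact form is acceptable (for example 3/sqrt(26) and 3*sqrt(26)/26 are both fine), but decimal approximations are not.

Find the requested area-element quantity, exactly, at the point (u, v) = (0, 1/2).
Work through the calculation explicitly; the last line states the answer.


E = 27/4, F = -31/24, G = 181/144; EG - F^2 = 1963/288

Answer: sqrt(EG - F^2) = sqrt(3926)/24


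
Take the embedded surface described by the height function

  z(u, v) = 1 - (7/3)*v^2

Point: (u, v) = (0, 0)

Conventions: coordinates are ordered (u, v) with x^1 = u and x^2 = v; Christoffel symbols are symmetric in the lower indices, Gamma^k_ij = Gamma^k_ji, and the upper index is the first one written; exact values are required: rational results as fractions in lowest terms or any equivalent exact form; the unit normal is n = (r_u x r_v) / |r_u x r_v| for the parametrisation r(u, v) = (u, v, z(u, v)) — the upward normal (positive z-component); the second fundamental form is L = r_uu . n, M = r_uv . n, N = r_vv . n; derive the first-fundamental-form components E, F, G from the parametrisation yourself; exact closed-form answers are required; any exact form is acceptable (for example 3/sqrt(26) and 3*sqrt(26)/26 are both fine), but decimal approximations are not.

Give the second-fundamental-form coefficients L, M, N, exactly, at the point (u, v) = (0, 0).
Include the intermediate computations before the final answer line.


z_u = 0, z_v = 0, z_uu = 0, z_uv = 0, z_vv = -14/3
E = 1, F = 0, G = 1; answer radicand W^2 = 1
unnormalised second-form numerators: l = 0, m = 0, n = -14/3; L = l/sqrt(1), and similarly M = m/sqrt(W^2), N = n/sqrt(W^2)

Answer: L = 0, M = 0, N = -14/3


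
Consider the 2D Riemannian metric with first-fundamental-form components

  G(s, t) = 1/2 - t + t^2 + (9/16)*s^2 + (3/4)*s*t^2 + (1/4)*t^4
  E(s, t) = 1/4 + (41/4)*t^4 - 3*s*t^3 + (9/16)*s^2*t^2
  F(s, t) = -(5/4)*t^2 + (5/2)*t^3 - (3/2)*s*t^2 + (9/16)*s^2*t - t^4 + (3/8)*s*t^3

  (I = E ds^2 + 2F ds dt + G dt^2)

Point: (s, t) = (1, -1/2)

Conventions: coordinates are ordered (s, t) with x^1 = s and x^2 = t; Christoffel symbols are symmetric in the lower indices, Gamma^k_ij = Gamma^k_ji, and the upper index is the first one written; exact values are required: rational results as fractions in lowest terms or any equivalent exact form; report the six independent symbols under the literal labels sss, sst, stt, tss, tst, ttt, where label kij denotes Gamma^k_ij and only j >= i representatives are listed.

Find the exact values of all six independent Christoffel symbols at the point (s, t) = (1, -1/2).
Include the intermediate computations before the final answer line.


E = 45/32, F = -89/64, G = 129/64 at the point
E_s = 21/32, E_t = -127/16, F_s = -63/64, F_t = 191/32, G_s = 21/16, G_t = -23/8
EG - F^2 = 3689/4096;  g^inv = (4096/3689) * [[129/64, 89/64], [89/64, 45/32]]
first-kind symbols [ij,l] = (1/2)(d_i g_jl + d_j g_il - d_l g_ij): [ss,s] = E_s/2 = 21/64, [ss,t] = F_s - E_t/2 = 191/64, [st,s] = E_t/2 = -127/32, [st,t] = G_s/2 = 21/32, [tt,s] = F_t - G_s/2 = 85/16, [tt,t] = G_t/2 = -23/16
Gamma^s_ij = (G*[ij,s] - F*[ij,t])/(EG - F^2), Gamma^t_ij = (E*[ij,t] - F*[ij,s])/(EG - F^2)

Answer: Gamma_sss = 19708/3689, Gamma_sst = -29028/3689, Gamma_stt = 5096/527, Gamma_tss = 19059/3689, Gamma_tst = -18826/3689, Gamma_ttt = 3140/527


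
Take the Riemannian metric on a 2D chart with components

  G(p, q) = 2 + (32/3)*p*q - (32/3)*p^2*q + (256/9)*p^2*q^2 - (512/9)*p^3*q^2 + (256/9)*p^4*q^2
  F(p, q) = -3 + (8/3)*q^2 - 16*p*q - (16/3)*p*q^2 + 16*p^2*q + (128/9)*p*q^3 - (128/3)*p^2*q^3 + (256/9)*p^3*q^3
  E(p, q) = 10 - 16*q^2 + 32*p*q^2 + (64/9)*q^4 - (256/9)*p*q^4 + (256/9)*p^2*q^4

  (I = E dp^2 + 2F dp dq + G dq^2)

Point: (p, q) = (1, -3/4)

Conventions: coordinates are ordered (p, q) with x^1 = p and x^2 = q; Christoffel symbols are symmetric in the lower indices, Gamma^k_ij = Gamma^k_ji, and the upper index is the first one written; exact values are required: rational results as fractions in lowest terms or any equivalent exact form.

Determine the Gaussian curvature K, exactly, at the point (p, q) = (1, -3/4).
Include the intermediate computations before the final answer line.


E = 85/4, F = -9/2, G = 2, EG - F^2 = 89/4 at the point
E_p = 27, E_q = -36, F_p = -21, F_q = 4, G_p = 8, G_q = 0
E_qq = 80, F_pq = 48, G_pp = 48
Brioschi: K = (det M1 - det M2) / (EG - F^2)^2 with the standard first/second-derivative matrices M1, M2.
M1 = [[-E_qq/2 + F_pq - G_pp/2, E_p/2, F_p - E_q/2], [F_q - G_p/2, E, F], [G_q/2, F, G]] = [[-16, 27/2, -3], [0, 85/4, -9/2], [0, -9/2, 2]]; det M1 = -356
M2 = [[0, E_q/2, G_p/2], [E_q/2, E, F], [G_p/2, F, G]] = [[0, -18, 4], [-18, 85/4, -9/2], [4, -9/2, 2]]; det M2 = -340
det M1 - det M2 = -16; K = -16 / (89/4)^2 = -256/7921

Answer: K = -256/7921


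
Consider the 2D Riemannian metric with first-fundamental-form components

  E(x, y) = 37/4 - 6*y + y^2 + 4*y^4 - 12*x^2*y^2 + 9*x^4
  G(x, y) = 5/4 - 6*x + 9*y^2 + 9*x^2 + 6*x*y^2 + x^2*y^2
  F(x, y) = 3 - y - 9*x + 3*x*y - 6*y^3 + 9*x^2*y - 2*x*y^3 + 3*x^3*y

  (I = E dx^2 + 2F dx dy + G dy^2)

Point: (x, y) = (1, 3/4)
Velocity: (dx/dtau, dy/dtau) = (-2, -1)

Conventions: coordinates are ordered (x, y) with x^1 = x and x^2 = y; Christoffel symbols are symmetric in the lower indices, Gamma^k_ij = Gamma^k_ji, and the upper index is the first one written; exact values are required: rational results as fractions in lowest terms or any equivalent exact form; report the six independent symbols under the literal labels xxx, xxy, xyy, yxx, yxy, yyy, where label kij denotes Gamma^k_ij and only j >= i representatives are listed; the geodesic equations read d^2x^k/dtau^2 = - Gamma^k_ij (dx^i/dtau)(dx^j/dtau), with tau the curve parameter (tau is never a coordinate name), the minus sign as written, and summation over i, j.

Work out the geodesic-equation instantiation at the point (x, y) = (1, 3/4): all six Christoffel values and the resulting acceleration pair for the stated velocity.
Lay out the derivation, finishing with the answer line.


E = 565/64, F = 9/8, G = 53/4 at the point
E_x = 45/2, E_y = -63/4, F_x = 405/32, F_y = 1/2, G_x = 33/2, G_y = 24
EG - F^2 = 29621/256;  g^inv = (256/29621) * [[53/4, -9/8], [-9/8, 565/64]]
first-kind symbols [ij,l] = (1/2)(d_i g_jl + d_j g_il - d_l g_ij): [xx,x] = E_x/2 = 45/4, [xx,y] = F_x - E_y/2 = 657/32, [xy,x] = E_y/2 = -63/8, [xy,y] = G_x/2 = 33/4, [yy,x] = F_y - G_x/2 = -31/4, [yy,y] = G_y/2 = 12
Gamma^x_ij = (G*[ij,x] - F*[ij,y])/(EG - F^2), Gamma^y_ij = (E*[ij,y] - F*[ij,x])/(EG - F^2)
Gamma_xxx = 32247/29621, Gamma_xxy = -29088/29621, Gamma_xyy = -29744/29621, Gamma_yxx = 345285/236968, Gamma_yxy = 20913/29621, Gamma_yyy = 29352/29621
d^2x/dtau^2 = -(Gamma_xxx*(-2)^2 + 2*Gamma_xxy*(-2)*(-1) + Gamma_xyy*(-1)^2) = 17108/29621
d^2y/dtau^2 = -(Gamma_yxx*(-2)^2 + 2*Gamma_yxy*(-2)*(-1) + Gamma_yyy*(-1)^2) = -571293/59242

Answer: Gamma_xxx = 32247/29621, Gamma_xxy = -29088/29621, Gamma_xyy = -29744/29621, Gamma_yxx = 345285/236968, Gamma_yxy = 20913/29621, Gamma_yyy = 29352/29621; accelerations (d^2x/dtau^2, d^2y/dtau^2) = (17108/29621, -571293/59242)


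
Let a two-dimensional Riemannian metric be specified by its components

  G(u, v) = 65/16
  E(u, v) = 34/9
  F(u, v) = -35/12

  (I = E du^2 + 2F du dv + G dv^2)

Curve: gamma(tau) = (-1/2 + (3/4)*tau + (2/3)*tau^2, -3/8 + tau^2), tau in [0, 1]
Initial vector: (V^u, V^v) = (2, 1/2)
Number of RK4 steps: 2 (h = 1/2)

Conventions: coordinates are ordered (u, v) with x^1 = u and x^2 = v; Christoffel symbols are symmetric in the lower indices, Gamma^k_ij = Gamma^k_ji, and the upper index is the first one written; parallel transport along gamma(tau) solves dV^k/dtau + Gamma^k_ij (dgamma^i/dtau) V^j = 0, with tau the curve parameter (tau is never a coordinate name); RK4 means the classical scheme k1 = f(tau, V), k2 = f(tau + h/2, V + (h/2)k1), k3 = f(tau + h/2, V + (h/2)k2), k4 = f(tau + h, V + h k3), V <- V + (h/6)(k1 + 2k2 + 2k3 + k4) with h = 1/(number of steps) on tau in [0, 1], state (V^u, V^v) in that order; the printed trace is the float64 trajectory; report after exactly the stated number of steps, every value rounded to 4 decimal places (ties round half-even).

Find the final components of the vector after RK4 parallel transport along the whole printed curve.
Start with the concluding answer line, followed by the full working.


Answer: V^u = 2.0000, V^v = 0.5000

gamma'(tau) = (3/4 + (4/3)*tau, 2*tau); f(tau, V)^k = -Gamma^k_ij(gamma(tau)) gamma'^i(tau) V^j; h = 1/2; intermediate values shown to 6 dp
curve data and Christoffel symbols at the stage parameters:
  tau = 0.000000: gamma = (-0.500000, -0.375000), gamma' = (0.750000, 0.000000); Gamma_uuu = 0.000000, Gamma_uuv = 0.000000, Gamma_uvv = 0.000000, Gamma_vuu = 0.000000, Gamma_vuv = 0.000000, Gamma_vvv = 0.000000
  tau = 0.250000: gamma = (-0.270833, -0.312500), gamma' = (1.083333, 0.500000); Gamma_uuu = 0.000000, Gamma_uuv = 0.000000, Gamma_uvv = 0.000000, Gamma_vuu = 0.000000, Gamma_vuv = 0.000000, Gamma_vvv = 0.000000
  tau = 0.500000: gamma = (0.041667, -0.125000), gamma' = (1.416667, 1.000000); Gamma_uuu = 0.000000, Gamma_uuv = 0.000000, Gamma_uvv = 0.000000, Gamma_vuu = 0.000000, Gamma_vuv = 0.000000, Gamma_vvv = 0.000000
  tau = 0.750000: gamma = (0.437500, 0.187500), gamma' = (1.750000, 1.500000); Gamma_uuu = 0.000000, Gamma_uuv = 0.000000, Gamma_uvv = 0.000000, Gamma_vuu = 0.000000, Gamma_vuv = 0.000000, Gamma_vvv = 0.000000
  tau = 1.000000: gamma = (0.916667, 0.625000), gamma' = (2.083333, 2.000000); Gamma_uuu = 0.000000, Gamma_uuv = 0.000000, Gamma_uvv = 0.000000, Gamma_vuu = 0.000000, Gamma_vuv = 0.000000, Gamma_vvv = 0.000000
step 0: V^u = 2.0000, V^v = 0.5000
step 1: k1 = (0.000000, 0.000000), k2 = (0.000000, 0.000000), k3 = (0.000000, 0.000000), k4 = (0.000000, 0.000000); V <- V + (h/6)(k1 + 2k2 + 2k3 + k4): V^u = 2.0000, V^v = 0.5000
step 2: k1 = (0.000000, 0.000000), k2 = (0.000000, 0.000000), k3 = (0.000000, 0.000000), k4 = (0.000000, 0.000000); V <- V + (h/6)(k1 + 2k2 + 2k3 + k4): V^u = 2.0000, V^v = 0.5000


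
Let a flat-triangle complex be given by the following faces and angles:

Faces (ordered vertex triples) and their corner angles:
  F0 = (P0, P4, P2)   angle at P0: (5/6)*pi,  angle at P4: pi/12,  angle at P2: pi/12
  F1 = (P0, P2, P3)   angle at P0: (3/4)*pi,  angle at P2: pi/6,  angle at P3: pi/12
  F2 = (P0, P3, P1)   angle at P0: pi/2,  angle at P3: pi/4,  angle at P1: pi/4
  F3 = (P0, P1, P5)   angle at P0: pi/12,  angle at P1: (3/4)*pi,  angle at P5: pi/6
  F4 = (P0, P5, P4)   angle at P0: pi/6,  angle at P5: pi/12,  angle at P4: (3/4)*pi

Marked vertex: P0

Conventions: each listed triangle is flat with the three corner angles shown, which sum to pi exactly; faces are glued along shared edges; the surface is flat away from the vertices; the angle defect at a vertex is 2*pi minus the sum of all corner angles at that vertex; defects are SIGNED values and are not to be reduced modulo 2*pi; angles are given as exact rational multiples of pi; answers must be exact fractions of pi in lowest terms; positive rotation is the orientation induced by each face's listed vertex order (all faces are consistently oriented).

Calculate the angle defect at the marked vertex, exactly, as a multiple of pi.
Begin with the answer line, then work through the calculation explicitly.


Answer: defect(P0) = -pi/3

Sum of corner angles at P0: (7/3)*pi
defect = 2*pi - (7/3)*pi


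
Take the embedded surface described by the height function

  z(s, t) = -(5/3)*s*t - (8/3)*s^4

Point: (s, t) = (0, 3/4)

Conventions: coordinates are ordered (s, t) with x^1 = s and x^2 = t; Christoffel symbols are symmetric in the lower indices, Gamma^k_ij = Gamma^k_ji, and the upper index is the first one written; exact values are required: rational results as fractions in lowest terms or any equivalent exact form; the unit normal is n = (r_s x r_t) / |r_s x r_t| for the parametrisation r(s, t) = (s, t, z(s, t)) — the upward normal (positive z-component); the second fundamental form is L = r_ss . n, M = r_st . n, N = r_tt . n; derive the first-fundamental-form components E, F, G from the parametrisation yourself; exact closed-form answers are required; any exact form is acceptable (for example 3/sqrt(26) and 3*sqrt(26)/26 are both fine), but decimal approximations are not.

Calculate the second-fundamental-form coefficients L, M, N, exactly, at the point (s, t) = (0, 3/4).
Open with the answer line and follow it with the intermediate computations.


Answer: L = 0, M = -20*sqrt(41)/123, N = 0

z_s = -5/4, z_t = 0, z_ss = 0, z_st = -5/3, z_tt = 0
E = 41/16, F = 0, G = 1; answer radicand W^2 = 41/16
unnormalised second-form numerators: l = 0, m = -5/3, n = 0; L = l/sqrt(41/16), and similarly M = m/sqrt(W^2), N = n/sqrt(W^2)


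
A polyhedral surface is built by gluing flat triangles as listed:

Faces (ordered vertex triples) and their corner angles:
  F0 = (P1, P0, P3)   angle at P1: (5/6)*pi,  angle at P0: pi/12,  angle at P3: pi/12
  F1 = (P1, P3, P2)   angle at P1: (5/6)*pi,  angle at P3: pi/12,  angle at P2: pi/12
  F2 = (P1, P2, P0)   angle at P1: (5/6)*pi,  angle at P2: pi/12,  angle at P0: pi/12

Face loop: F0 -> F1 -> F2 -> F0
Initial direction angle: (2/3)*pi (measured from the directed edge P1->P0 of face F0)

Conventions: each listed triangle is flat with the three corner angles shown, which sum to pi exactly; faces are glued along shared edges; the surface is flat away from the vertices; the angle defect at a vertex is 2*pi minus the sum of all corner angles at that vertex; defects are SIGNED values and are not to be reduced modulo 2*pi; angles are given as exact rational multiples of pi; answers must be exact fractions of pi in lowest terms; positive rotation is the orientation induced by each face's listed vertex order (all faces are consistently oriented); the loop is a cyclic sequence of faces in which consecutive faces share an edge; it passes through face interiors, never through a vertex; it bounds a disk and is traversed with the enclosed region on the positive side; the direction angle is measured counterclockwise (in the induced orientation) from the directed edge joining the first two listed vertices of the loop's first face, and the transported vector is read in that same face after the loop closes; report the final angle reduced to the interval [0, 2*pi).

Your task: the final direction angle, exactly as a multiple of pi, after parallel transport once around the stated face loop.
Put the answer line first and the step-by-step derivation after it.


Answer: final direction angle = pi/6

enclosed vertex P1: corner angles sum to (5/2)*pi, defect = 2*pi - (5/2)*pi = -pi/2
holonomy = initial angle + sum of enclosed defects (mod 2*pi), positive in the induced orientation
final angle = (2/3)*pi - pi/2 = pi/6 (mod 2*pi)


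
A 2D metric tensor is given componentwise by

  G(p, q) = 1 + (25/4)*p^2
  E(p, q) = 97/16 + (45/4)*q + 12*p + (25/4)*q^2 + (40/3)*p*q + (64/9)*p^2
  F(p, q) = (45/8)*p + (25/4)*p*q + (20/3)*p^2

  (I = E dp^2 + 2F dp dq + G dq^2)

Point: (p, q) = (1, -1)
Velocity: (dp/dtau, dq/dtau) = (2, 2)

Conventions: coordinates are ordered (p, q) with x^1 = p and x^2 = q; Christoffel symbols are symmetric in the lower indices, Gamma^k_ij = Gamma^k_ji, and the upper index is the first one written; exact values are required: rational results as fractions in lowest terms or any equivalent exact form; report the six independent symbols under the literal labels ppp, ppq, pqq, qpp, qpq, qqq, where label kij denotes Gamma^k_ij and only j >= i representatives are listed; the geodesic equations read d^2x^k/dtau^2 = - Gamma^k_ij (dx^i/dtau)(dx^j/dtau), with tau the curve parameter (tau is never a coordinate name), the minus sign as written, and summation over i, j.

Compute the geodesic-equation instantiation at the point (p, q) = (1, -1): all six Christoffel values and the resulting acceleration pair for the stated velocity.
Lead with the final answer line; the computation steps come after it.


Answer: Gamma_ppp = 32/65, Gamma_ppq = 6/13, Gamma_pqq = 0, Gamma_qpp = 192/377, Gamma_qpq = 180/377, Gamma_qqq = 0; accelerations (d^2p/dtau^2, d^2q/dtau^2) = (-368/65, -2208/377)

E = 985/144, F = 145/24, G = 29/4 at the point
E_p = 116/9, E_q = 145/12, F_p = 305/24, F_q = 25/4, G_p = 25/2, G_q = 0
EG - F^2 = 1885/144;  g^inv = (144/1885) * [[29/4, -145/24], [-145/24, 985/144]]
first-kind symbols [ij,l] = (1/2)(d_i g_jl + d_j g_il - d_l g_ij): [pp,p] = E_p/2 = 58/9, [pp,q] = F_p - E_q/2 = 20/3, [pq,p] = E_q/2 = 145/24, [pq,q] = G_p/2 = 25/4, [qq,p] = F_q - G_p/2 = 0, [qq,q] = G_q/2 = 0
Gamma^p_ij = (G*[ij,p] - F*[ij,q])/(EG - F^2), Gamma^q_ij = (E*[ij,q] - F*[ij,p])/(EG - F^2)
Gamma_ppp = 32/65, Gamma_ppq = 6/13, Gamma_pqq = 0, Gamma_qpp = 192/377, Gamma_qpq = 180/377, Gamma_qqq = 0
d^2p/dtau^2 = -(Gamma_ppp*(2)^2 + 2*Gamma_ppq*(2)*(2) + Gamma_pqq*(2)^2) = -368/65
d^2q/dtau^2 = -(Gamma_qpp*(2)^2 + 2*Gamma_qpq*(2)*(2) + Gamma_qqq*(2)^2) = -2208/377


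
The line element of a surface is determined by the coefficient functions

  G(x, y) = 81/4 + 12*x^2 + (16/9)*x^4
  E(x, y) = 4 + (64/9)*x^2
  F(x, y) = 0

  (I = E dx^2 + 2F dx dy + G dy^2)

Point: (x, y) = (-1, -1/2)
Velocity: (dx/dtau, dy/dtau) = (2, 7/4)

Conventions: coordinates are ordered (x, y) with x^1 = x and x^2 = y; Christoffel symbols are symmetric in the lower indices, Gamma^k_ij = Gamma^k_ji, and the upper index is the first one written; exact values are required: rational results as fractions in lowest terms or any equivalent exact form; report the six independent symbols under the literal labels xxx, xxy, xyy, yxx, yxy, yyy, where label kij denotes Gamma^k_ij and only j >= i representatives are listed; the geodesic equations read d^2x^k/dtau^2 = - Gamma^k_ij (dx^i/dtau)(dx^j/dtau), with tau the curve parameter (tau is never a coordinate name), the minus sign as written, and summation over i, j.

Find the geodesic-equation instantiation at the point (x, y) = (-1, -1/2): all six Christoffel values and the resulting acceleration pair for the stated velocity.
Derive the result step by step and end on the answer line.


E = 100/9, F = 0, G = 1225/36 at the point
E_x = -128/9, E_y = 0, F_x = 0, F_y = 0, G_x = -280/9, G_y = 0
EG - F^2 = 30625/81;  g^inv = (81/30625) * [[1225/36, 0], [0, 100/9]]
first-kind symbols [ij,l] = (1/2)(d_i g_jl + d_j g_il - d_l g_ij): [xx,x] = E_x/2 = -64/9, [xx,y] = F_x - E_y/2 = 0, [xy,x] = E_y/2 = 0, [xy,y] = G_x/2 = -140/9, [yy,x] = F_y - G_x/2 = 140/9, [yy,y] = G_y/2 = 0
Gamma^x_ij = (G*[ij,x] - F*[ij,y])/(EG - F^2), Gamma^y_ij = (E*[ij,y] - F*[ij,x])/(EG - F^2)
Gamma_xxx = -16/25, Gamma_xxy = 0, Gamma_xyy = 7/5, Gamma_yxx = 0, Gamma_yxy = -16/35, Gamma_yyy = 0
d^2x/dtau^2 = -(Gamma_xxx*(2)^2 + 2*Gamma_xxy*(2)*(7/4) + Gamma_xyy*(7/4)^2) = -691/400
d^2y/dtau^2 = -(Gamma_yxx*(2)^2 + 2*Gamma_yxy*(2)*(7/4) + Gamma_yyy*(7/4)^2) = 16/5

Answer: Gamma_xxx = -16/25, Gamma_xxy = 0, Gamma_xyy = 7/5, Gamma_yxx = 0, Gamma_yxy = -16/35, Gamma_yyy = 0; accelerations (d^2x/dtau^2, d^2y/dtau^2) = (-691/400, 16/5)


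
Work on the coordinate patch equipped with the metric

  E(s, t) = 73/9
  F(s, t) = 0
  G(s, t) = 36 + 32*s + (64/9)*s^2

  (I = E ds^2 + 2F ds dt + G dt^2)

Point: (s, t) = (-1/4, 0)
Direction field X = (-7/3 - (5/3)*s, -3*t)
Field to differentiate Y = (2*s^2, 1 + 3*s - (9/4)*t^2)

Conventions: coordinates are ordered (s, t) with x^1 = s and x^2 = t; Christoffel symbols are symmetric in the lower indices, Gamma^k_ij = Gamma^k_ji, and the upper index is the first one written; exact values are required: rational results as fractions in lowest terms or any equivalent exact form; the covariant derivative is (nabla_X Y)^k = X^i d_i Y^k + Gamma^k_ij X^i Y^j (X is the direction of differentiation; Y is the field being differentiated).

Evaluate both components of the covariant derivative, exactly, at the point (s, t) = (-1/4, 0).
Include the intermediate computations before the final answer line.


E = 73/9, F = 0, G = 256/9 at the point
E_s = 0, E_t = 0, F_s = 0, F_t = 0, G_s = 256/9, G_t = 0
EG - F^2 = 18688/81;  g^inv = (81/18688) * [[256/9, 0], [0, 73/9]]
first-kind symbols [ij,l] = (1/2)(d_i g_jl + d_j g_il - d_l g_ij): [ss,s] = E_s/2 = 0, [ss,t] = F_s - E_t/2 = 0, [st,s] = E_t/2 = 0, [st,t] = G_s/2 = 128/9, [tt,s] = F_t - G_s/2 = -128/9, [tt,t] = G_t/2 = 0
Gamma^s_ij = (G*[ij,s] - F*[ij,t])/(EG - F^2), Gamma^t_ij = (E*[ij,t] - F*[ij,s])/(EG - F^2)
Gamma_sss = 0, Gamma_sst = 0, Gamma_stt = -128/73, Gamma_tss = 0, Gamma_tst = 1/2, Gamma_ttt = 0
X = (-23/12, 0), Y = (1/8, 1/4) at the point

Answer: (nabla_X Y)^s = 23/12, (nabla_X Y)^t = -575/96


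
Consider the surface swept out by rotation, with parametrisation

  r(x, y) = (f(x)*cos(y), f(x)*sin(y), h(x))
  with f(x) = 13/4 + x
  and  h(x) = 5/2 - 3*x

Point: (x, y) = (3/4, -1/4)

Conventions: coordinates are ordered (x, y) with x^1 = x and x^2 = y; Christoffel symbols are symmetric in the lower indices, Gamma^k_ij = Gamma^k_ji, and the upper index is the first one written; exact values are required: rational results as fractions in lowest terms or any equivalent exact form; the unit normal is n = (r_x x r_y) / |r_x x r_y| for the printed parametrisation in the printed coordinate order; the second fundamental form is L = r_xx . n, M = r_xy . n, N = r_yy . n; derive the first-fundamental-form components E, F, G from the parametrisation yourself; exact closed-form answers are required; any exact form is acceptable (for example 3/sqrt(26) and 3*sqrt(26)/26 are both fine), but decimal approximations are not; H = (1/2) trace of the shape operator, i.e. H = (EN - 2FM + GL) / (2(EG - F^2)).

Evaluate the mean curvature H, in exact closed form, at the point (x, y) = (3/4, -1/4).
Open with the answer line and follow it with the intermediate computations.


Answer: H = -3*sqrt(10)/80

f = 4, f' = 1, f'' = 0, h' = -3, h'' = 0
E = 10, F = 0, G = 16; answer radicand W^2 = 10
unnormalised second-form numerators: l = 0, m = 0, n = -12; L = l/sqrt(10), and similarly M = m/sqrt(W^2), N = n/sqrt(W^2)
H = (E*n - 2*F*m + G*l) / (2*(EG - F^2)*sqrt(W^2)); E*n - 2*F*m + G*l = -120, EG - F^2 = 160, so H = (-3/8)/sqrt(10)


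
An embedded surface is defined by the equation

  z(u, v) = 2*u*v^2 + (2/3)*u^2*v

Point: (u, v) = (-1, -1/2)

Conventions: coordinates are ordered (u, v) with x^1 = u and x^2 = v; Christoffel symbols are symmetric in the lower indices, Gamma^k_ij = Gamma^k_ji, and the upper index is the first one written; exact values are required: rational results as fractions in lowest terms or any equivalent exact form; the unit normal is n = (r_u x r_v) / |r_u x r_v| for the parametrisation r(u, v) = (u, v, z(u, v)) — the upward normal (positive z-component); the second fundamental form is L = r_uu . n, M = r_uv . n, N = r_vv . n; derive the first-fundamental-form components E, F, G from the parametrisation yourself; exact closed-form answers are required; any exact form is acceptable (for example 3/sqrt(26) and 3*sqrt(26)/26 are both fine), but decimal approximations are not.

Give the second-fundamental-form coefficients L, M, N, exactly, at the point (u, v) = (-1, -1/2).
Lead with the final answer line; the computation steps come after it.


Answer: L = -4*sqrt(341)/341, M = -20*sqrt(341)/341, N = -24*sqrt(341)/341

z_u = 7/6, z_v = 8/3, z_uu = -2/3, z_uv = -10/3, z_vv = -4
E = 85/36, F = 28/9, G = 73/9; answer radicand W^2 = 341/36
unnormalised second-form numerators: l = -2/3, m = -10/3, n = -4; L = l/sqrt(341/36), and similarly M = m/sqrt(W^2), N = n/sqrt(W^2)


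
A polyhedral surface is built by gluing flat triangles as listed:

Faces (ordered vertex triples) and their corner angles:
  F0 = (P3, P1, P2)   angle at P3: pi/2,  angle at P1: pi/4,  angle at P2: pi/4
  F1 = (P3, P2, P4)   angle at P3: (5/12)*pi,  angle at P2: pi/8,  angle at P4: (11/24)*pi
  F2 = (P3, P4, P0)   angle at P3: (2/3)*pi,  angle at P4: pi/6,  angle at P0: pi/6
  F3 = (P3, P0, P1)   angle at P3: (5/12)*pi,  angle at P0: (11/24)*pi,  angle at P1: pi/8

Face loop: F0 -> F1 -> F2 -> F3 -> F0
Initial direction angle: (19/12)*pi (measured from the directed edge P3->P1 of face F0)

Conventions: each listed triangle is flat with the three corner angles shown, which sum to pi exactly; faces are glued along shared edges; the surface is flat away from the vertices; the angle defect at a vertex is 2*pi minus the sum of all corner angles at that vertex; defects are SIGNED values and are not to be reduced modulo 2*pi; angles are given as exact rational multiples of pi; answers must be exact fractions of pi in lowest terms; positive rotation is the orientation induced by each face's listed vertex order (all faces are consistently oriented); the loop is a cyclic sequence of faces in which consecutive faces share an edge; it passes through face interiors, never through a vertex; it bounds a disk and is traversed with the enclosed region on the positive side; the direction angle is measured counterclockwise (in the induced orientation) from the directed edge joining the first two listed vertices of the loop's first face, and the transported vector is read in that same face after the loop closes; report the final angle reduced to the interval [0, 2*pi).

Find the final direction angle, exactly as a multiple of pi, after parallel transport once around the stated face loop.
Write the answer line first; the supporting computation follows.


Answer: final direction angle = (19/12)*pi

enclosed vertex P3: corner angles sum to 2*pi, defect = 2*pi - 2*pi = 0
summing the enclosed defects onto the initial angle, mod 2*pi in the induced orientation:
final angle = (19/12)*pi + 0 = (19/12)*pi (mod 2*pi)


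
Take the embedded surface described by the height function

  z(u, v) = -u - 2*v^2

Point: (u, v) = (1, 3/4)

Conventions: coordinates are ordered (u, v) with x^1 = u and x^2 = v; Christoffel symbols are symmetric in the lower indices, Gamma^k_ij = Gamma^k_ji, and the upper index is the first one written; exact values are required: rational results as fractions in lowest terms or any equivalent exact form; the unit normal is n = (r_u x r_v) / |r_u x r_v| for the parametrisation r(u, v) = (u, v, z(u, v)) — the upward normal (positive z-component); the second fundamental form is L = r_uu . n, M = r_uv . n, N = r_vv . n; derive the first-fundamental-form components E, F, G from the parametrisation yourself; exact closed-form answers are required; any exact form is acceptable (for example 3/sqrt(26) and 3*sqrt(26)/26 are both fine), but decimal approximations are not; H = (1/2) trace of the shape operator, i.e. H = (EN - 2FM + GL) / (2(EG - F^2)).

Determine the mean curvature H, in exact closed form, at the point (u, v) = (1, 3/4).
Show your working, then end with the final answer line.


z_u = -1, z_v = -3, z_uu = 0, z_uv = 0, z_vv = -4
E = 2, F = 3, G = 10; answer radicand W^2 = 11
unnormalised second-form numerators: l = 0, m = 0, n = -4; L = l/sqrt(11), and similarly M = m/sqrt(W^2), N = n/sqrt(W^2)
H = (E*n - 2*F*m + G*l) / (2*(EG - F^2)*sqrt(W^2)); E*n - 2*F*m + G*l = -8, EG - F^2 = 11, so H = (-4/11)/sqrt(11)

Answer: H = -4*sqrt(11)/121


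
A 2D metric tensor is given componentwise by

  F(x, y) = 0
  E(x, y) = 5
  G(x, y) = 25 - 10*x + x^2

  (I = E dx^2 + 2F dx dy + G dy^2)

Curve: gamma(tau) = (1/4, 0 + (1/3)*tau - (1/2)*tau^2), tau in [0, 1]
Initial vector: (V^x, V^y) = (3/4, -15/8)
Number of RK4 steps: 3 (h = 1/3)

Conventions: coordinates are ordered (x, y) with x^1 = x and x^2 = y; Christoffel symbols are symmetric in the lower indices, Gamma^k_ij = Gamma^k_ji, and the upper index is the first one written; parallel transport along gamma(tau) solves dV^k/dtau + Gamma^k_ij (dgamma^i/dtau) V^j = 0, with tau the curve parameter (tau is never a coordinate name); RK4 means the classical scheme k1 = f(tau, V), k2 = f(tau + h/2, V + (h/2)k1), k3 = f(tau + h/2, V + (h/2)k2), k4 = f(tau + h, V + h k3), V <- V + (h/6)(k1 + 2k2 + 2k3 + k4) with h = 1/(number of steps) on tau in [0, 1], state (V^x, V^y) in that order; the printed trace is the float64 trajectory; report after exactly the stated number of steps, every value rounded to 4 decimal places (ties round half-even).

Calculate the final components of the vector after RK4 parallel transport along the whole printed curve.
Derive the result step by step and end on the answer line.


gamma'(tau) = (0, 1/3 - tau); f(tau, V)^k = -Gamma^k_ij(gamma(tau)) gamma'^i(tau) V^j; h = 1/3; intermediate values shown to 6 dp
curve data and Christoffel symbols at the stage parameters:
  tau = 0.000000: gamma = (0.250000, 0.000000), gamma' = (0.000000, 0.333333); Gamma_xxx = 0.000000, Gamma_xxy = 0.000000, Gamma_xyy = 0.950000, Gamma_yxx = 0.000000, Gamma_yxy = -0.210526, Gamma_yyy = 0.000000
  tau = 0.166667: gamma = (0.250000, 0.041667), gamma' = (0.000000, 0.166667); Gamma_xxx = 0.000000, Gamma_xxy = 0.000000, Gamma_xyy = 0.950000, Gamma_yxx = 0.000000, Gamma_yxy = -0.210526, Gamma_yyy = 0.000000
  tau = 0.333333: gamma = (0.250000, 0.055556), gamma' = (0.000000, 0.000000); Gamma_xxx = 0.000000, Gamma_xxy = 0.000000, Gamma_xyy = 0.950000, Gamma_yxx = 0.000000, Gamma_yxy = -0.210526, Gamma_yyy = 0.000000
  tau = 0.500000: gamma = (0.250000, 0.041667), gamma' = (0.000000, -0.166667); Gamma_xxx = 0.000000, Gamma_xxy = 0.000000, Gamma_xyy = 0.950000, Gamma_yxx = 0.000000, Gamma_yxy = -0.210526, Gamma_yyy = 0.000000
  tau = 0.666667: gamma = (0.250000, 0.000000), gamma' = (0.000000, -0.333333); Gamma_xxx = 0.000000, Gamma_xxy = 0.000000, Gamma_xyy = 0.950000, Gamma_yxx = 0.000000, Gamma_yxy = -0.210526, Gamma_yyy = 0.000000
  tau = 0.833333: gamma = (0.250000, -0.069444), gamma' = (0.000000, -0.500000); Gamma_xxx = 0.000000, Gamma_xxy = 0.000000, Gamma_xyy = 0.950000, Gamma_yxx = 0.000000, Gamma_yxy = -0.210526, Gamma_yyy = 0.000000
  tau = 1.000000: gamma = (0.250000, -0.166667), gamma' = (0.000000, -0.666667); Gamma_xxx = 0.000000, Gamma_xxy = 0.000000, Gamma_xyy = 0.950000, Gamma_yxx = 0.000000, Gamma_yxy = -0.210526, Gamma_yyy = 0.000000
step 0: V^x = 0.7500, V^y = -1.8750
step 1: k1 = (0.593750, 0.052632), k2 = (0.295486, 0.029788), k3 = (0.296089, 0.028044), k4 = (0.000000, 0.000000); V <- V + (h/6)(k1 + 2k2 + 2k3 + k4): V^x = 0.8487, V^y = -1.8657
step 2: k1 = (0.000000, 0.000000), k2 = (-0.295395, -0.029780), k3 = (-0.296180, -0.028052), k4 = (-0.593750, -0.052631); V <- V + (h/6)(k1 + 2k2 + 2k3 + k4): V^x = 0.7500, V^y = -1.8750
step 3: k1 = (-0.593750, -0.052632), k2 = (-0.894792, -0.068531), k3 = (-0.896050, -0.063249), k4 = (-1.200853, -0.063343); V <- V + (h/6)(k1 + 2k2 + 2k3 + k4): V^x = 0.4513, V^y = -1.8961

Answer: V^x = 0.4513, V^y = -1.8961


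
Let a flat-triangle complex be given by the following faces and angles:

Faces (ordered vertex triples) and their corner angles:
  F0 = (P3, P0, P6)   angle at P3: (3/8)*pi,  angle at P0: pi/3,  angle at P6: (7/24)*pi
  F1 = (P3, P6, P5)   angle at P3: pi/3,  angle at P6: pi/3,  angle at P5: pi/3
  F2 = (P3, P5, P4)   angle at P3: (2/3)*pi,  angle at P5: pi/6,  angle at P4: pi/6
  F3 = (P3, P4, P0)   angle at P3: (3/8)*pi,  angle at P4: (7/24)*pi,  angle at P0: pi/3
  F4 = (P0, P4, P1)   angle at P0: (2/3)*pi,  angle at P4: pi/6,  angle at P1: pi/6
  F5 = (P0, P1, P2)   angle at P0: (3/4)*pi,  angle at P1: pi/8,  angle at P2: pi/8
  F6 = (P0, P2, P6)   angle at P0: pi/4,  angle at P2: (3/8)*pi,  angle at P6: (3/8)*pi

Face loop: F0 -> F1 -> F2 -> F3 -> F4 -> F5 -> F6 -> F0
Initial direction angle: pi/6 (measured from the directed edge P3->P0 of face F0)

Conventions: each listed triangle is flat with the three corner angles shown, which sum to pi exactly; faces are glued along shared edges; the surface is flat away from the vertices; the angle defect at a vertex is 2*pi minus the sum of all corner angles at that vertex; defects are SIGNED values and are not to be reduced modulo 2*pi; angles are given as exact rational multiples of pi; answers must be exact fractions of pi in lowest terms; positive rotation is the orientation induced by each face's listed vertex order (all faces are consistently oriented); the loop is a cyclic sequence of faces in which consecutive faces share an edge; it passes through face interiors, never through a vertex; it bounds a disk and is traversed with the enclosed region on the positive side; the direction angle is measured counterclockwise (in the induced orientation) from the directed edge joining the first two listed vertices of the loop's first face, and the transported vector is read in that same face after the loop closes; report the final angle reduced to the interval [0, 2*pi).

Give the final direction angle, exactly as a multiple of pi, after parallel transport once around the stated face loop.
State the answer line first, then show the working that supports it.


Answer: final direction angle = pi/12

enclosed vertex P0: corner angles sum to (7/3)*pi, defect = 2*pi - (7/3)*pi = -pi/3
enclosed vertex P3: corner angles sum to (7/4)*pi, defect = 2*pi - (7/4)*pi = pi/4
summing the enclosed defects onto the initial angle, mod 2*pi in the induced orientation:
final angle = pi/6 - pi/12 = pi/12 (mod 2*pi)


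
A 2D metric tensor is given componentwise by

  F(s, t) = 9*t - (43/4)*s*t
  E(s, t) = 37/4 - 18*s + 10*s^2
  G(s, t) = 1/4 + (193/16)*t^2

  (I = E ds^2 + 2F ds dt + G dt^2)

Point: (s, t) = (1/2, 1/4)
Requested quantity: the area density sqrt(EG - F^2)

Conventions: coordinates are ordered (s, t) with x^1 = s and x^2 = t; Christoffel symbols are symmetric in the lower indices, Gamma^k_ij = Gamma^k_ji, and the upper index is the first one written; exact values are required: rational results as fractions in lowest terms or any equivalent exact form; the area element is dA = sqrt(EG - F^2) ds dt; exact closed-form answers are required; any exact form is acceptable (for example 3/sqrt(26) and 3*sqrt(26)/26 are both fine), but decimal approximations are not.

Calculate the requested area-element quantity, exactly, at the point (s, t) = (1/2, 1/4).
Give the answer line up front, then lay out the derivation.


Answer: sqrt(EG - F^2) = sqrt(1986)/32

E = 11/4, F = 29/32, G = 257/256; EG - F^2 = 993/512


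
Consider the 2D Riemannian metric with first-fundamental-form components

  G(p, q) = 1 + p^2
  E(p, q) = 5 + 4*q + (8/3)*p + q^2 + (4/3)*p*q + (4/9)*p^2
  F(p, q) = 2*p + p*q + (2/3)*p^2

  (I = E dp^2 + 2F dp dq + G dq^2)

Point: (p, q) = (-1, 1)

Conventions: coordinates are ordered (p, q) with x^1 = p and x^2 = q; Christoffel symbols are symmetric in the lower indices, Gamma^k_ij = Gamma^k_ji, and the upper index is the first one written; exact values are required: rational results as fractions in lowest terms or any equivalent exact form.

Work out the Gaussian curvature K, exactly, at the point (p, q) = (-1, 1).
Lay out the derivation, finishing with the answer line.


E = 58/9, F = -7/3, G = 2, EG - F^2 = 67/9 at the point
E_p = 28/9, E_q = 14/3, F_p = 5/3, F_q = -1, G_p = -2, G_q = 0
E_qq = 2, F_pq = 1, G_pp = 2
Compute both Brioschi determinants and normalise by (EG - F^2)^2.
M1 = [[-E_qq/2 + F_pq - G_pp/2, E_p/2, F_p - E_q/2], [F_q - G_p/2, E, F], [G_q/2, F, G]] = [[-1, 14/9, -2/3], [0, 58/9, -7/3], [0, -7/3, 2]]; det M1 = -67/9
M2 = [[0, E_q/2, G_p/2], [E_q/2, E, F], [G_p/2, F, G]] = [[0, 7/3, -1], [7/3, 58/9, -7/3], [-1, -7/3, 2]]; det M2 = -58/9
det M1 - det M2 = -1; K = -1 / (67/9)^2 = -81/4489

Answer: K = -81/4489


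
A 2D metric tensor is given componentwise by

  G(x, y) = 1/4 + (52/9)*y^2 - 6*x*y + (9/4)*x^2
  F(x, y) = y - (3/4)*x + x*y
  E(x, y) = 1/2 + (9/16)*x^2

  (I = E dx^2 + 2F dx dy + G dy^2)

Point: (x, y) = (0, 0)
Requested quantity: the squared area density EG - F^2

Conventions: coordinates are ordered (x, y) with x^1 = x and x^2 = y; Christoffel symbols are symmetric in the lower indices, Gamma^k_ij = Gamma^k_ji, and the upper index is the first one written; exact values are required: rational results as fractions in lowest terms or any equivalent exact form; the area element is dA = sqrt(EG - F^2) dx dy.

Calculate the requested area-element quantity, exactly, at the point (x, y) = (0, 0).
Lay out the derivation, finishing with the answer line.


E = 1/2, F = 0, G = 1/4; EG - F^2 = 1/8

Answer: EG - F^2 = 1/8


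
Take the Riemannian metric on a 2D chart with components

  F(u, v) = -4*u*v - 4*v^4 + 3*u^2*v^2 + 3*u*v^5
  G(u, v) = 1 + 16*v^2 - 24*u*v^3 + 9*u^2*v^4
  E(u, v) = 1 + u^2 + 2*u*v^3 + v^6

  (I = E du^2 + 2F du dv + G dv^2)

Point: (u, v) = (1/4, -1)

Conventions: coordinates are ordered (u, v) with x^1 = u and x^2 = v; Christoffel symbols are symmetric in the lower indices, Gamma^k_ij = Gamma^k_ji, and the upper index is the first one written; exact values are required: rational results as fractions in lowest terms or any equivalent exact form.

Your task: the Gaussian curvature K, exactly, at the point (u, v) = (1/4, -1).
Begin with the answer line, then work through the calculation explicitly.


Answer: K = -928/37249

E = 25/16, F = -57/16, G = 377/16, EG - F^2 = 193/8 at the point
E_u = -3/2, E_v = -9/2, F_u = 5/2, F_v = 147/8, G_u = 57/2, G_v = -209/4
E_vv = 27, F_uv = 8, G_uu = 18
K follows from Brioschi's formula, (det M1 - det M2)/(EG - F^2)^2.
M1 = [[-E_vv/2 + F_uv - G_uu/2, E_u/2, F_u - E_v/2], [F_v - G_u/2, E, F], [G_v/2, F, G]] = [[-29/2, -3/4, 19/4], [33/8, 25/16, -57/16], [-209/8, -57/16, 377/16]]; det M1 = -1781/8
M2 = [[0, E_v/2, G_u/2], [E_v/2, E, F], [G_u/2, F, G]] = [[0, -9/4, 57/4], [-9/4, 25/16, -57/16], [57/4, -57/16, 377/16]]; det M2 = -1665/8
det M1 - det M2 = -29/2; K = -29/2 / (193/8)^2 = -928/37249


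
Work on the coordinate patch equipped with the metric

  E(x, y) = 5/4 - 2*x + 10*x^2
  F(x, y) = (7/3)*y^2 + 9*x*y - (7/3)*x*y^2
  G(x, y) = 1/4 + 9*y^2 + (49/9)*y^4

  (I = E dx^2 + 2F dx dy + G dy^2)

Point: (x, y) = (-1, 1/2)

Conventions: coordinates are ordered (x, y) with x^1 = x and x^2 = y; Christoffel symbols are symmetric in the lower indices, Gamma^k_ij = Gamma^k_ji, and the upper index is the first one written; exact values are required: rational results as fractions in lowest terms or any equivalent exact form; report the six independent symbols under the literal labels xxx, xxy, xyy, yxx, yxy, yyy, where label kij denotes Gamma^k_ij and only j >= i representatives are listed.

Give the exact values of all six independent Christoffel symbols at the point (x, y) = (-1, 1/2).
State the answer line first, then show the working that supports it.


Answer: Gamma_xxx = -10476/15277, Gamma_xxy = 0, Gamma_xyy = 4164/15277, Gamma_yxx = 8772/15277, Gamma_yxy = 0, Gamma_yyy = 36412/15277

E = 53/4, F = -10/3, G = 409/144 at the point
E_x = -22, E_y = 0, F_x = 47/12, F_y = -13/3, G_x = 0, G_y = 211/18
EG - F^2 = 15277/576;  g^inv = (576/15277) * [[409/144, 10/3], [10/3, 53/4]]
first-kind symbols [ij,l] = (1/2)(d_i g_jl + d_j g_il - d_l g_ij): [xx,x] = E_x/2 = -11, [xx,y] = F_x - E_y/2 = 47/12, [xy,x] = E_y/2 = 0, [xy,y] = G_x/2 = 0, [yy,x] = F_y - G_x/2 = -13/3, [yy,y] = G_y/2 = 211/36
Gamma^x_ij = (G*[ij,x] - F*[ij,y])/(EG - F^2), Gamma^y_ij = (E*[ij,y] - F*[ij,x])/(EG - F^2)
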